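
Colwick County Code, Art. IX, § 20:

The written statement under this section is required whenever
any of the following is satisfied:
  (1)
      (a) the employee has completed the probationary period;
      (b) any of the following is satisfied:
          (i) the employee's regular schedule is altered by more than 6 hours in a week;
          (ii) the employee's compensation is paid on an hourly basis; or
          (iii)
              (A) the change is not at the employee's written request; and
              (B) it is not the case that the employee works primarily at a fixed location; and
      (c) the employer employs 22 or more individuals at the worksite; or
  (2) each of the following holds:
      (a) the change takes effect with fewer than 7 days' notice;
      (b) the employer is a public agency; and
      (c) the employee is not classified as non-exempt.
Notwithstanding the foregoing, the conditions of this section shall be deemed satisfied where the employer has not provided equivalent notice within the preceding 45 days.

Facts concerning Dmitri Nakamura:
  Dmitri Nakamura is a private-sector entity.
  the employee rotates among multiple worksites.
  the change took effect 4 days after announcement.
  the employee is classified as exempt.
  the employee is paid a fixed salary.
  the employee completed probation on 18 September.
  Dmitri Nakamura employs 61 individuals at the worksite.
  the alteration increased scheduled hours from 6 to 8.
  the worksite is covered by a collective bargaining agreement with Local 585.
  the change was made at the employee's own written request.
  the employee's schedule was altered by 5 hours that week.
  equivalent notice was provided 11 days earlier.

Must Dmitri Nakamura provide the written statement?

(a) past probation — holds.
(i) schedule shift > 6h — not met.
(ii) hourly-paid — fails.
(A) not employee-requested — fails.
(B) not (fixed location) — met.
(iii): F AND T → false.
(b) = F OR F OR F = false.
(c) ≥ 22 at site — met.
(1) = T AND F AND T = false.
(a) < 7 days' notice — satisfied.
(b) public agency — not met.
(c) not (non-exempt) — holds.
(2): T AND F AND T → false.
So Overall is not satisfied (F OR F).
Exception (no recent notice) — not satisfied.
Result: main false OR exception false → false.

No — not required.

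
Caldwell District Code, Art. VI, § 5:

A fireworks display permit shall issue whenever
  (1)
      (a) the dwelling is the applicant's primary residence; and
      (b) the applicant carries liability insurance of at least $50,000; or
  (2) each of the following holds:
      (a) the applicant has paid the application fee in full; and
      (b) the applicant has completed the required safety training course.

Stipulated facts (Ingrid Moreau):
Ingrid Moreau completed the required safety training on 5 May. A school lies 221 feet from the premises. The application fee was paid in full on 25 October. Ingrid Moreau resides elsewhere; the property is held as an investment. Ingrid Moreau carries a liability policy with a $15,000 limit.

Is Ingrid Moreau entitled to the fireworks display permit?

(a) primary residence — fails.
(b) insurance ≥ $50,000 — fails.
(1): F AND F → false.
(a) fee paid — holds.
(b) safety training — satisfied.
(2): T AND T → true.
Overall = F OR T = true.

Yes — granted.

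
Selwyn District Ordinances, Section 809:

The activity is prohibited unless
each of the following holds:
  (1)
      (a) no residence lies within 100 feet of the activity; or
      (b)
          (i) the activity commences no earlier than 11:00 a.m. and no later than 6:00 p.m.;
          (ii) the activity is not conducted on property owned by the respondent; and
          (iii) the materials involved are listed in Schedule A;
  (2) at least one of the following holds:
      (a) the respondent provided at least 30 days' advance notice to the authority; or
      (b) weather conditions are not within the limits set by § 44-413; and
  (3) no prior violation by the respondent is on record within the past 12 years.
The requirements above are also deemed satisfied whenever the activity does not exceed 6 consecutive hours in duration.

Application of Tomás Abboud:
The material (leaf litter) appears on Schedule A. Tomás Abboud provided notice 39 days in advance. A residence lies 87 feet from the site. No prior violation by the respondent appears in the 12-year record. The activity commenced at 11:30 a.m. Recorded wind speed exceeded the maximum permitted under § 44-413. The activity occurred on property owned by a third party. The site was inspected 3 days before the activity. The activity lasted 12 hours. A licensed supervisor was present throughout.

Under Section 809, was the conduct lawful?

(a) no residence in 100 ft — not met.
(i) start within hours — satisfied.
(ii) not (own property) — satisfied.
(iii) Schedule A material — satisfied.
(b): T AND T AND T → true.
(1): F OR T → true.
(a) ≥30 days' notice — satisfied.
(b) not (weather ok) — holds.
So (2) is satisfied (T OR T).
(3) no prior violation — holds.
So Overall is satisfied (T AND T AND T).
Exception (≤ 6 hrs duration) — not satisfied.
Result: main true OR exception false → true.

Yes — lawful.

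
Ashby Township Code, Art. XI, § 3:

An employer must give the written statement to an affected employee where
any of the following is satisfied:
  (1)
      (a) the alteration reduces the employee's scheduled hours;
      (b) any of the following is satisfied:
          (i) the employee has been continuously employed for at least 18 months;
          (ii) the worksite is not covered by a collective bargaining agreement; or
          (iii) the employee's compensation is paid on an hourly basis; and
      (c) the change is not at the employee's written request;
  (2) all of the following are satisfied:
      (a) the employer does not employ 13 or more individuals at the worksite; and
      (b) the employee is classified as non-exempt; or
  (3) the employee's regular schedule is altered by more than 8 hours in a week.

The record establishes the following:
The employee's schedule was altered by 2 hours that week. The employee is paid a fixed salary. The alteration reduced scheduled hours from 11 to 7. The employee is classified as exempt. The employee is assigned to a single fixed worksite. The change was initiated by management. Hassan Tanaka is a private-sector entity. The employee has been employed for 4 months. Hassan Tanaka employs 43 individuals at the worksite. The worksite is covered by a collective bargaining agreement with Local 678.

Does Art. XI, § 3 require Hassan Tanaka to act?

No — not required.

(a) hours reduced — satisfied.
(i) tenure ≥ 18 mo. — fails.
(ii) no CBA — not met.
(iii) hourly-paid — not satisfied.
(b): F OR F OR F → false.
(c) not employee-requested — holds.
So (1) is not satisfied (T AND F AND T).
(a) not (≥ 13 at site) — not met.
(b) non-exempt — not met.
(2) = F AND F = false.
(3) schedule shift > 8h — not satisfied.
Overall = F OR F OR F = false.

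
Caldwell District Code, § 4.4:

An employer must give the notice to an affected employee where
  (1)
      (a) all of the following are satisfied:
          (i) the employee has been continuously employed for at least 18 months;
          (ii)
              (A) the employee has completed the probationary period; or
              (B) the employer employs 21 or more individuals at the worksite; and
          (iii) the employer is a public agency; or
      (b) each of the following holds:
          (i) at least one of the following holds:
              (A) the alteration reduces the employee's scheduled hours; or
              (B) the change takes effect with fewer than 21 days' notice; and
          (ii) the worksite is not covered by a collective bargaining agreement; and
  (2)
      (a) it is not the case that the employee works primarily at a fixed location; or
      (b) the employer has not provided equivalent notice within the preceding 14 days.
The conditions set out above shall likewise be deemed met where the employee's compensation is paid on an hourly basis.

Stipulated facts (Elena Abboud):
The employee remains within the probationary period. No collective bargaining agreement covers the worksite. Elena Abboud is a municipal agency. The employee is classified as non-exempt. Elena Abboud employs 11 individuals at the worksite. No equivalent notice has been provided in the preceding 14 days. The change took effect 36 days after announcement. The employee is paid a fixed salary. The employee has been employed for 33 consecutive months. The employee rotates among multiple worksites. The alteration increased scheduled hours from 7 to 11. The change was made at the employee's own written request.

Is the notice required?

(i) tenure ≥ 18 mo. — holds.
(A) past probation — fails.
(B) ≥ 21 at site — fails.
(ii): F OR F → false.
(iii) public agency — satisfied.
(a) = T AND F AND T = false.
(A) hours reduced — fails.
(B) < 21 days' notice — fails.
(i) = F OR F = false.
(ii) no CBA — satisfied.
(b) = F AND T = false.
(1) = F OR F = false.
(a) not (fixed location) — met.
(b) no recent notice — holds.
(2) = T OR T = true.
Overall = F AND T = false.
Exception (hourly-paid) — not satisfied.
Result: main false OR exception false → false.

No — not required.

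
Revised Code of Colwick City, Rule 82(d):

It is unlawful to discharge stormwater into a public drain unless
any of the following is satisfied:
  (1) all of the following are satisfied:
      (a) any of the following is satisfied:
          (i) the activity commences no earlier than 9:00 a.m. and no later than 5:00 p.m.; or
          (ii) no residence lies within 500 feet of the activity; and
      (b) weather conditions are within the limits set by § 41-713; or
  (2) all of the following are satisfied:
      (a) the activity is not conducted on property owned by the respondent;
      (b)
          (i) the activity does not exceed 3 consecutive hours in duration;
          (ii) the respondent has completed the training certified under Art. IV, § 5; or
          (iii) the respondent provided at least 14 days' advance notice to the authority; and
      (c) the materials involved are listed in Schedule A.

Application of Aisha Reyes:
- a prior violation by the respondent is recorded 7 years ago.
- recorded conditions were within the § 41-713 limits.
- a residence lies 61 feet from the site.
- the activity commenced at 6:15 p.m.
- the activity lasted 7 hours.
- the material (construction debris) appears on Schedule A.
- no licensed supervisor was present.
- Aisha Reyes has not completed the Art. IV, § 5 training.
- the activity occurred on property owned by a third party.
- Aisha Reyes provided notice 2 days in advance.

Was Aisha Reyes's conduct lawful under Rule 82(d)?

(i) start within hours — not met.
(ii) no residence in 500 ft — fails.
So (a) is not satisfied (F OR F).
(b) weather ok — holds.
(1) = F AND T = false.
(a) not (own property) — met.
(i) ≤ 3 hrs duration — not met.
(ii) training certified — not satisfied.
(iii) ≥14 days' notice — fails.
So (b) is not satisfied (F OR F OR F).
(c) Schedule A material — holds.
(2) = T AND F AND T = false.
So Overall is not satisfied (F OR F).

No — unlawful.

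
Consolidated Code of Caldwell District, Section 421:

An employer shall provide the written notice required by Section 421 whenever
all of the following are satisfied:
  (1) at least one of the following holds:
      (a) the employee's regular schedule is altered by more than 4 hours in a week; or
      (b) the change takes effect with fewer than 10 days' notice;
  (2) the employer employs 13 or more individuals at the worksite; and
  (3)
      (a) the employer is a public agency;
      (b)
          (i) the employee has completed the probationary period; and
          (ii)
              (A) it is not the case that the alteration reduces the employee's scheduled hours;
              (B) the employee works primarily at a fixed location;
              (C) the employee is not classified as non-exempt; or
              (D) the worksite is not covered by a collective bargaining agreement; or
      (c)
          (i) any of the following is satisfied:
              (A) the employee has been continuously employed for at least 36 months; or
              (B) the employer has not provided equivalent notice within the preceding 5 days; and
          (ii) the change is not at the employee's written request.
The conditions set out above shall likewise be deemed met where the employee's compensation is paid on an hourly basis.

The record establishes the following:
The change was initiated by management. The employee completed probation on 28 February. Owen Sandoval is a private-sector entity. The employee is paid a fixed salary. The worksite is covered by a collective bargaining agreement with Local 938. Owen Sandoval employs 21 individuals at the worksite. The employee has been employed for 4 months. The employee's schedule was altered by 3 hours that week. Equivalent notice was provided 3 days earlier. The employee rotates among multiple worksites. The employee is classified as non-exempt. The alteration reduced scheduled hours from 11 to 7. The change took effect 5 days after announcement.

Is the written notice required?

No — not required.

(a) schedule shift > 4h — fails.
(b) < 10 days' notice — holds.
(1) = F OR T = true.
(2) ≥ 13 at site — holds.
(a) public agency — not met.
(i) past probation — satisfied.
(A) not (hours reduced) — fails.
(B) fixed location — fails.
(C) not (non-exempt) — not satisfied.
(D) no CBA — fails.
(ii) = F OR F OR F OR F = false.
(b) = T AND F = false.
(A) tenure ≥ 36 mo. — not met.
(B) no recent notice — fails.
(i): F OR F → false.
(ii) not employee-requested — holds.
(c) = F AND T = false.
(3): F OR F OR F → false.
So Overall is not satisfied (T AND T AND F).
Exception (hourly-paid) — not satisfied.
Result: main false OR exception false → false.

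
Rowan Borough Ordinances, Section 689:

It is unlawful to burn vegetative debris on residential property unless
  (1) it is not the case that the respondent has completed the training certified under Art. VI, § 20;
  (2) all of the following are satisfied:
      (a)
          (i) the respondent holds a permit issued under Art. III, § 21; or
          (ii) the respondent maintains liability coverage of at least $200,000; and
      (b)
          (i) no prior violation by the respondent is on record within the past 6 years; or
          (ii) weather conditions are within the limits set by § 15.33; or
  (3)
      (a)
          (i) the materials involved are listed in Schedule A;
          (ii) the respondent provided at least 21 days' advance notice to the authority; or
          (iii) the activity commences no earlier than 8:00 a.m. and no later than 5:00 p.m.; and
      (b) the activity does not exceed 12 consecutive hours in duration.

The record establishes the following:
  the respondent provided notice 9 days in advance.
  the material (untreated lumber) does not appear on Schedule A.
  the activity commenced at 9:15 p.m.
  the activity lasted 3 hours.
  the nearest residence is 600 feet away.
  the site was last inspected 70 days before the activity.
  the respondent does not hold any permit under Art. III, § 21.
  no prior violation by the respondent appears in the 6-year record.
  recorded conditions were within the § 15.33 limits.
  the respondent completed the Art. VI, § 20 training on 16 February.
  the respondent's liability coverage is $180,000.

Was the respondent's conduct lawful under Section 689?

No — unlawful.

(1) not (training certified) — not satisfied.
(i) holds permit — not met.
(ii) coverage ≥ $200,000 — fails.
So (a) is not satisfied (F OR F).
(i) no prior violation — holds.
(ii) weather ok — satisfied.
(b): T OR T → true.
So (2) is not satisfied (F AND T).
(i) Schedule A material — fails.
(ii) ≥21 days' notice — fails.
(iii) start within hours — not met.
(a) = F OR F OR F = false.
(b) ≤ 12 hrs duration — holds.
So (3) is not satisfied (F AND T).
Overall: F OR F OR F → false.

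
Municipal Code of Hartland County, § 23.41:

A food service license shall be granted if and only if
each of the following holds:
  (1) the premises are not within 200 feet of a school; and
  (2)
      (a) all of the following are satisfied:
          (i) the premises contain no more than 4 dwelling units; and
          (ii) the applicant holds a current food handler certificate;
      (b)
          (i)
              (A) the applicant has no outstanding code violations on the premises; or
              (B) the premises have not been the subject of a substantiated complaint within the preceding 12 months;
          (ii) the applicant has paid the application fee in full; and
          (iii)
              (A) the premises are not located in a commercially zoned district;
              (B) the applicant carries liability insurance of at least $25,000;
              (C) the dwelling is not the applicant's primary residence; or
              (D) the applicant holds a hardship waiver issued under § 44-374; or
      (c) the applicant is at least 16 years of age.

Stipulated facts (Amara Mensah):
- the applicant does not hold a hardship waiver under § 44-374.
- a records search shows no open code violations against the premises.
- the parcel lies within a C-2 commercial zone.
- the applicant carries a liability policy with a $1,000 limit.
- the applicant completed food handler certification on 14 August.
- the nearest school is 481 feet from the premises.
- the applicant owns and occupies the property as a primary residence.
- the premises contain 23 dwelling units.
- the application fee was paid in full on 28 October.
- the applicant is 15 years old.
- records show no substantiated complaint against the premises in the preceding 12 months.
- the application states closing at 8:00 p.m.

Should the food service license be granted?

(1) ≥200 ft from school — met.
(i) ≤ 4 units — not met.
(ii) food handler cert. — met.
(a) = F AND T = false.
(A) no code violations — holds.
(B) no complaint in 12 mo. — met.
(i) = T OR T = true.
(ii) fee paid — satisfied.
(A) not (commercially zoned) — not satisfied.
(B) insurance ≥ $25,000 — fails.
(C) not (primary residence) — fails.
(D) hardship waiver — not satisfied.
(iii): F OR F OR F OR F → false.
So (b) is not satisfied (T AND T AND F).
(c) age ≥ 16 — not satisfied.
(2): F OR F OR F → false.
Overall: T AND F → false.

No — denied.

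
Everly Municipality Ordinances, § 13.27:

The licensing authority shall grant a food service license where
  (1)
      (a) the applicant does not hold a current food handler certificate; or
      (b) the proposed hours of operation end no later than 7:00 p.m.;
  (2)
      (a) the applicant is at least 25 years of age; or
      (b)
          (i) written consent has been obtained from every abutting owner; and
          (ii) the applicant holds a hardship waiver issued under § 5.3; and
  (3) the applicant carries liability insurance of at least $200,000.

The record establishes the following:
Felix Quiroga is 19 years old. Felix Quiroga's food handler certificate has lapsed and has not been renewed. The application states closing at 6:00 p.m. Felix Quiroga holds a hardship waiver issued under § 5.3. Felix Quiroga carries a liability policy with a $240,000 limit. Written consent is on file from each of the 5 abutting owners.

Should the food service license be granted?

Yes — granted.

(a) not (food handler cert.) — met.
(b) closes by 7 p.m. — holds.
(1): T OR T → true.
(a) age ≥ 25 — not satisfied.
(i) all abutters consent — met.
(ii) hardship waiver — holds.
So (b) is satisfied (T AND T).
(2) = F OR T = true.
(3) insurance ≥ $200,000 — holds.
Overall: T AND T AND T → true.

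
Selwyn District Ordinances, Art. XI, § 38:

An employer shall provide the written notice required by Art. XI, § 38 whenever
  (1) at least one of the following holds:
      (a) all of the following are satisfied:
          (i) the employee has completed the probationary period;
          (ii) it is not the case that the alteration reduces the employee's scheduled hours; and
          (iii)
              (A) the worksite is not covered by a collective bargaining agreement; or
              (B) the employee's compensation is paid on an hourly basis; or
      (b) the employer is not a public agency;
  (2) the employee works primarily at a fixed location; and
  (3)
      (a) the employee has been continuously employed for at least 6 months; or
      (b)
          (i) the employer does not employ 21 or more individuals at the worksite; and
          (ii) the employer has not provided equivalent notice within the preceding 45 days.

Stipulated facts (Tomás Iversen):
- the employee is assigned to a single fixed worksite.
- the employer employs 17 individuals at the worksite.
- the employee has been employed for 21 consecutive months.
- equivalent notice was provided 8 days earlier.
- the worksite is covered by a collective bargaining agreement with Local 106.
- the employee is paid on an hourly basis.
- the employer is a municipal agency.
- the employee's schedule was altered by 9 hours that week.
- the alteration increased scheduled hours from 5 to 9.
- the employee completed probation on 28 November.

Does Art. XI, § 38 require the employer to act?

(i) past probation — met.
(ii) not (hours reduced) — met.
(A) no CBA — not satisfied.
(B) hourly-paid — holds.
So (iii) is satisfied (F OR T).
(a) = T AND T AND T = true.
(b) not (public agency) — not met.
So (1) is satisfied (T OR F).
(2) fixed location — satisfied.
(a) tenure ≥ 6 mo. — satisfied.
(i) not (≥ 21 at site) — satisfied.
(ii) no recent notice — not met.
(b) = T AND F = false.
(3): T OR F → true.
Overall: T AND T AND T → true.

Yes — required.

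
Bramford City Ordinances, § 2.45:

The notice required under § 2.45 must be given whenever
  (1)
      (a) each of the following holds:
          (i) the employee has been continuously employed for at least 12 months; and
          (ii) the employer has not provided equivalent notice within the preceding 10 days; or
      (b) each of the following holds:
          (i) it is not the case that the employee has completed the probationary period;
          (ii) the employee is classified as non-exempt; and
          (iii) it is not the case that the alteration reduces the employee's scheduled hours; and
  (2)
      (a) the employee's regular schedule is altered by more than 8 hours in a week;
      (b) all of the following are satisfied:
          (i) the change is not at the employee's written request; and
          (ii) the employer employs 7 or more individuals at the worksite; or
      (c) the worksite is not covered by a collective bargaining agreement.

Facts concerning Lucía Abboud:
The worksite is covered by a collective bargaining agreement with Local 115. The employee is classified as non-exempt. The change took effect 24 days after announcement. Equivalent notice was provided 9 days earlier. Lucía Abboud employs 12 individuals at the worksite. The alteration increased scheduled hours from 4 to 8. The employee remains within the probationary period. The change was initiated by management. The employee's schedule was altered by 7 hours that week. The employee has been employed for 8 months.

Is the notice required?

(i) tenure ≥ 12 mo. — not met.
(ii) no recent notice — fails.
(a): F AND F → false.
(i) not (past probation) — satisfied.
(ii) non-exempt — satisfied.
(iii) not (hours reduced) — holds.
So (b) is satisfied (T AND T AND T).
(1): F OR T → true.
(a) schedule shift > 8h — not satisfied.
(i) not employee-requested — satisfied.
(ii) ≥ 7 at site — satisfied.
So (b) is satisfied (T AND T).
(c) no CBA — fails.
(2): F OR T OR F → true.
So Overall is satisfied (T AND T).

Yes — required.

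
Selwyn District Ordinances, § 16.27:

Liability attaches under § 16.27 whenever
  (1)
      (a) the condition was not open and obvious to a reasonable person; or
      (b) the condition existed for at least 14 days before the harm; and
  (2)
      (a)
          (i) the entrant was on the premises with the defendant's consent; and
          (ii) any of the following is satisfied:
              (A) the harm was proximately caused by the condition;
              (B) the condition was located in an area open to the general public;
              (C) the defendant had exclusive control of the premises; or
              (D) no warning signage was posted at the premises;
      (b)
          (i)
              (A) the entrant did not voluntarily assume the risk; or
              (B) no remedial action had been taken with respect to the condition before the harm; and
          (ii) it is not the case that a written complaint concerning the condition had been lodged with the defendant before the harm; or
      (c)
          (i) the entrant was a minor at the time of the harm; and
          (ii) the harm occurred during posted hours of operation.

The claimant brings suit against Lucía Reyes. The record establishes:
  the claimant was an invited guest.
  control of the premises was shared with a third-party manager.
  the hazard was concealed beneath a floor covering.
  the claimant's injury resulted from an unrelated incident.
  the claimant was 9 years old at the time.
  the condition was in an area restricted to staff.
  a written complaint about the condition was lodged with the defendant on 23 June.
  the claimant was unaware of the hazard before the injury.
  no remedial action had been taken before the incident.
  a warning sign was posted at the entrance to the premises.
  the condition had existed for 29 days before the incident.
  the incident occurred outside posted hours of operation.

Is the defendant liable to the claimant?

(a) not open/obvious — satisfied.
(b) condition ≥14 days old — satisfied.
(1): T OR T → true.
(i) consent to enter — satisfied.
(A) proximate cause — not satisfied.
(B) public area — not met.
(C) exclusive control — not satisfied.
(D) no signage posted — not satisfied.
So (ii) is not satisfied (F OR F OR F OR F).
(a) = T AND F = false.
(A) no assumed risk — satisfied.
(B) no remedial action — met.
(i) = T OR T = true.
(ii) not (complaint lodged) — fails.
(b): T AND F → false.
(i) entrant a minor — met.
(ii) during posted hours — not satisfied.
So (c) is not satisfied (T AND F).
(2): F OR F OR F → false.
So Overall is not satisfied (T AND F).

No — not liable.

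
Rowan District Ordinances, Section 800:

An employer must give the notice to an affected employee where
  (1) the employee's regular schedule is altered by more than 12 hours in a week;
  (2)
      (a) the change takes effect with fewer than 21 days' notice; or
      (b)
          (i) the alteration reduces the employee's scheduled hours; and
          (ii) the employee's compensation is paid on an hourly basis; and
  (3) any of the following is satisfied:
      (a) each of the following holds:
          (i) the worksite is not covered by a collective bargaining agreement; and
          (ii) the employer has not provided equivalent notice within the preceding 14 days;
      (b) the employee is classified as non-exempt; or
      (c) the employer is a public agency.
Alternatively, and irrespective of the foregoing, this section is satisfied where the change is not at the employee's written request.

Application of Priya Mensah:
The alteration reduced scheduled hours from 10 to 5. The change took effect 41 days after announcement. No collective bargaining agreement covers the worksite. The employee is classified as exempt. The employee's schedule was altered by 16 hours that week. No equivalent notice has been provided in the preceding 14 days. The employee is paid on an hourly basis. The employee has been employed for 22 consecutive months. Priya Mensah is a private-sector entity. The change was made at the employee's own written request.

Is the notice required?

Yes — required.

(1) schedule shift > 12h — holds.
(a) < 21 days' notice — fails.
(i) hours reduced — holds.
(ii) hourly-paid — met.
(b) = T AND T = true.
So (2) is satisfied (F OR T).
(i) no CBA — met.
(ii) no recent notice — met.
(a) = T AND T = true.
(b) non-exempt — not met.
(c) public agency — not satisfied.
(3) = T OR F OR F = true.
So Overall is satisfied (T AND T AND T).
Exception (not employee-requested) — not satisfied.
Result: main true OR exception false → true.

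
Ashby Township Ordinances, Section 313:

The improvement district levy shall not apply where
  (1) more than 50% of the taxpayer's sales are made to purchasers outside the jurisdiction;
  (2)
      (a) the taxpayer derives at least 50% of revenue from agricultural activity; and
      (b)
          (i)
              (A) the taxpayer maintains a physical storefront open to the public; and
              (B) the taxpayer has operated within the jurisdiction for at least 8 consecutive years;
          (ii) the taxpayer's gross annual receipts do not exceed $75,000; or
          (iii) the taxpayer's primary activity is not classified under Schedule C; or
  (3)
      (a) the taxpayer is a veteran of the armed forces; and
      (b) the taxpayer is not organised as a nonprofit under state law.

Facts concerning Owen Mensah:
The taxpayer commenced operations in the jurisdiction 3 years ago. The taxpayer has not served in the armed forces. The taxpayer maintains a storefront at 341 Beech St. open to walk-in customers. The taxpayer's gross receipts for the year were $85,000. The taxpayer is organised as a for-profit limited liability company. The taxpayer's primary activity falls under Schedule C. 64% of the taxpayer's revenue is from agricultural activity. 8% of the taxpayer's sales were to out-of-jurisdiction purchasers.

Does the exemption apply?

No — not exempt.

(1) >50% out-of-jur. sales — fails.
(a) ≥50% agricultural — holds.
(A) has storefront — holds.
(B) ≥ 8 yrs in jurisdiction — not satisfied.
So (i) is not satisfied (T AND F).
(ii) receipts ≤ $75,000 — not satisfied.
(iii) not (Schedule C activity) — fails.
(b): F OR F OR F → false.
So (2) is not satisfied (T AND F).
(a) veteran — not satisfied.
(b) not (nonprofit) — holds.
So (3) is not satisfied (F AND T).
Overall: F OR F OR F → false.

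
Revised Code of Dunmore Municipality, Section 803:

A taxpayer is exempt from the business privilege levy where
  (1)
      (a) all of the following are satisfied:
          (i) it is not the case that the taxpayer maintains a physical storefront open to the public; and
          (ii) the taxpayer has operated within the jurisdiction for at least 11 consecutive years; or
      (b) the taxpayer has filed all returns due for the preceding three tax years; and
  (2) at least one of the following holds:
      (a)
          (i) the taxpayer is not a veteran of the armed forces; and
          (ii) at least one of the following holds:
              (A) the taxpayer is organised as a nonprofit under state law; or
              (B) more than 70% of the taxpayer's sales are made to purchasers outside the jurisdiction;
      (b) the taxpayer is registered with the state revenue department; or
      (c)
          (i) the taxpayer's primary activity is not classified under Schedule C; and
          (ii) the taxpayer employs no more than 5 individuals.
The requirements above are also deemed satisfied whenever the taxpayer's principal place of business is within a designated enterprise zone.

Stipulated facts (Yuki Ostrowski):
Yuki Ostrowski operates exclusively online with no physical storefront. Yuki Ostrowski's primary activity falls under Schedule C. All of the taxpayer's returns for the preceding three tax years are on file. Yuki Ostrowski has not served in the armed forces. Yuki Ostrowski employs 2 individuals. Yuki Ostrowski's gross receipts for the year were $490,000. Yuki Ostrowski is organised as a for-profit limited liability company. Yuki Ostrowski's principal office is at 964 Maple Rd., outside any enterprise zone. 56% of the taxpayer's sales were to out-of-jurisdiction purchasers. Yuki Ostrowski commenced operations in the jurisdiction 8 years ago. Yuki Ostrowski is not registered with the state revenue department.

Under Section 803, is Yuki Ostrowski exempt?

No — not exempt.

(i) not (has storefront) — holds.
(ii) ≥ 11 yrs in jurisdiction — not met.
(a): T AND F → false.
(b) returns current — satisfied.
(1) = F OR T = true.
(i) not (veteran) — satisfied.
(A) nonprofit — not met.
(B) >70% out-of-jur. sales — not satisfied.
(ii) = F OR F = false.
So (a) is not satisfied (T AND F).
(b) state-registered — not met.
(i) not (Schedule C activity) — not met.
(ii) ≤ 5 employees — met.
So (c) is not satisfied (F AND T).
So (2) is not satisfied (F OR F OR F).
Overall = T AND F = false.
Exception (in enterprise zone) — not satisfied.
Result: main false OR exception false → false.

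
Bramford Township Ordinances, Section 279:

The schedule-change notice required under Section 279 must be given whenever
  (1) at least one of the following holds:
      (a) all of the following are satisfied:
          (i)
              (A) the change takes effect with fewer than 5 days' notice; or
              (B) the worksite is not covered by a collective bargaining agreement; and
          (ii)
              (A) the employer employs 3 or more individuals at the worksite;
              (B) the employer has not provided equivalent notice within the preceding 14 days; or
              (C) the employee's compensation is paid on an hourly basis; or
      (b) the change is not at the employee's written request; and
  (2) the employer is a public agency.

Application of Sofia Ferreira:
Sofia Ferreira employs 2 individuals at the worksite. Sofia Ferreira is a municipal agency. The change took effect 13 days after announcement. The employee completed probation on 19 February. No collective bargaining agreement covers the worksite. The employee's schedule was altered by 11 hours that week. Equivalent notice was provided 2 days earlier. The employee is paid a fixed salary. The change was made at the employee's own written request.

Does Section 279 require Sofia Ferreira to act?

No — not required.

(A) < 5 days' notice — not satisfied.
(B) no CBA — met.
(i) = F OR T = true.
(A) ≥ 3 at site — not met.
(B) no recent notice — not satisfied.
(C) hourly-paid — not satisfied.
(ii) = F OR F OR F = false.
So (a) is not satisfied (T AND F).
(b) not employee-requested — not satisfied.
(1): F OR F → false.
(2) public agency — holds.
So Overall is not satisfied (F AND T).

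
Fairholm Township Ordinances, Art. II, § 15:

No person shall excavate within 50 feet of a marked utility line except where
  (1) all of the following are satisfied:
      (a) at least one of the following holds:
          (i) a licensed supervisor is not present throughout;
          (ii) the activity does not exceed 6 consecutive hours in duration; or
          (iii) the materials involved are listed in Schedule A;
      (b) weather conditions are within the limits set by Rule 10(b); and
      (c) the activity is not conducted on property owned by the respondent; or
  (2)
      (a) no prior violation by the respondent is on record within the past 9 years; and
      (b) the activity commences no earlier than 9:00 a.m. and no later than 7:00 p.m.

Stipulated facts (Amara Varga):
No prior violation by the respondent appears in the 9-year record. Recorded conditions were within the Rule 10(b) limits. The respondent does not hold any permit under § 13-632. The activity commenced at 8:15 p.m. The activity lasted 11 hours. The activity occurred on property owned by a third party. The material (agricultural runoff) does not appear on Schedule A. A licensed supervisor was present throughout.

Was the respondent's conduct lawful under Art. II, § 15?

No — unlawful.

(i) not (supervisor present) — not met.
(ii) ≤ 6 hrs duration — not satisfied.
(iii) Schedule A material — not met.
So (a) is not satisfied (F OR F OR F).
(b) weather ok — satisfied.
(c) not (own property) — holds.
(1) = F AND T AND T = false.
(a) no prior violation — satisfied.
(b) start within hours — fails.
(2) = T AND F = false.
So Overall is not satisfied (F OR F).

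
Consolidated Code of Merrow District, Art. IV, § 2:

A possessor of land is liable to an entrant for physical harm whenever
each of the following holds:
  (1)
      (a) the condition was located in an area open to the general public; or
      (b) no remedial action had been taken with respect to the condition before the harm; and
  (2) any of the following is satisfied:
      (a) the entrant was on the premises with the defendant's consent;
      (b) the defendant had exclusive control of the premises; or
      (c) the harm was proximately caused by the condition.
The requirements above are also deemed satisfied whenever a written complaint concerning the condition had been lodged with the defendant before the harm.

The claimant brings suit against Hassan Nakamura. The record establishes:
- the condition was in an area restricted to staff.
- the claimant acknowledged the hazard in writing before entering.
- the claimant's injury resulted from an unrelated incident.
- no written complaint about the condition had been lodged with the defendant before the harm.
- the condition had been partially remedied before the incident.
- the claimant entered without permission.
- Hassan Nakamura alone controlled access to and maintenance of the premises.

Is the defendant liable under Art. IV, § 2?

(a) public area — fails.
(b) no remedial action — not met.
(1) = F OR F = false.
(a) consent to enter — fails.
(b) exclusive control — holds.
(c) proximate cause — not met.
So (2) is satisfied (F OR T OR F).
Overall: F AND T → false.
Exception (complaint lodged) — not satisfied.
Result: main false OR exception false → false.

No — not liable.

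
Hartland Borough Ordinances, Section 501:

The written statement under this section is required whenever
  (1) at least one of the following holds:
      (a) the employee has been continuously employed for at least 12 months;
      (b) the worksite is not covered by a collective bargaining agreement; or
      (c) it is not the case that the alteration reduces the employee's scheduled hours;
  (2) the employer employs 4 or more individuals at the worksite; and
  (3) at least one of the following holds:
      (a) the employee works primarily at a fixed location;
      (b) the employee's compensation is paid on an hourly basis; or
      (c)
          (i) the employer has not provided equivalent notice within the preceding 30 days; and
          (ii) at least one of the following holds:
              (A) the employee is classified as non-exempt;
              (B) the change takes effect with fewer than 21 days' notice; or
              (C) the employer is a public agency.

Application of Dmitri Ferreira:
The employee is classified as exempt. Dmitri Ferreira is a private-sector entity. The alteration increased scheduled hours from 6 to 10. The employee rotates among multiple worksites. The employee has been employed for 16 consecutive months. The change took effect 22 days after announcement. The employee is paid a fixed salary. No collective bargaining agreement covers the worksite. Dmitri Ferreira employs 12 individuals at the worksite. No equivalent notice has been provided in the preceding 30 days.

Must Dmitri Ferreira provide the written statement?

(a) tenure ≥ 12 mo. — holds.
(b) no CBA — satisfied.
(c) not (hours reduced) — holds.
(1) = T OR T OR T = true.
(2) ≥ 4 at site — met.
(a) fixed location — not met.
(b) hourly-paid — fails.
(i) no recent notice — met.
(A) non-exempt — not met.
(B) < 21 days' notice — fails.
(C) public agency — fails.
(ii) = F OR F OR F = false.
So (c) is not satisfied (T AND F).
(3): F OR F OR F → false.
So Overall is not satisfied (T AND T AND F).

No — not required.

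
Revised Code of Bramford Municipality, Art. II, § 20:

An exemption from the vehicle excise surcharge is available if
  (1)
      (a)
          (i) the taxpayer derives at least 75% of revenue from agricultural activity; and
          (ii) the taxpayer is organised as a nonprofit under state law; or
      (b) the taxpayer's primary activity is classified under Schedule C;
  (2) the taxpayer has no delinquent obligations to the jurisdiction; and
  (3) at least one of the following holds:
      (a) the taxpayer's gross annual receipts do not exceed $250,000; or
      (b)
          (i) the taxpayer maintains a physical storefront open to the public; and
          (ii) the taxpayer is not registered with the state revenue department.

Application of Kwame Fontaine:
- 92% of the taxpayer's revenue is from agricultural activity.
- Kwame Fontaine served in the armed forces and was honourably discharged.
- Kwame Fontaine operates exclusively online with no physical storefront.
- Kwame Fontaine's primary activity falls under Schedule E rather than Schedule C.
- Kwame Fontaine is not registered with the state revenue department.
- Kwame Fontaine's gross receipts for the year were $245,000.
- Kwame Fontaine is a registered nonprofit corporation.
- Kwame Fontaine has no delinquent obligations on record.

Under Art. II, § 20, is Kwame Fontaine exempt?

(i) ≥75% agricultural — met.
(ii) nonprofit — holds.
So (a) is satisfied (T AND T).
(b) Schedule C activity — not met.
(1) = T OR F = true.
(2) no delinquency — satisfied.
(a) receipts ≤ $250,000 — holds.
(i) has storefront — not satisfied.
(ii) not (state-registered) — satisfied.
(b): F AND T → false.
(3) = T OR F = true.
So Overall is satisfied (T AND T AND T).

Yes — exempt.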